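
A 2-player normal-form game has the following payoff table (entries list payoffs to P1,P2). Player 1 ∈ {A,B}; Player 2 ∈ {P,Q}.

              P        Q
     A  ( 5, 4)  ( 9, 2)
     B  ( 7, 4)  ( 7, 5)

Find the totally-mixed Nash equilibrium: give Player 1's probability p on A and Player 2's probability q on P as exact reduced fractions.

P1 indiff ⇒ q·5+(1-q)·9 = q·7+(1-q)·7 ⇒ q(-2) = (1-q)(-2) ⇒ q = 1/2
P2 indiff ⇒ p·4+(1-p)·4 = p·2+(1-p)·5 ⇒ p(2) = (1-p)(1) ⇒ p = 1/3

p=1/3, q=1/2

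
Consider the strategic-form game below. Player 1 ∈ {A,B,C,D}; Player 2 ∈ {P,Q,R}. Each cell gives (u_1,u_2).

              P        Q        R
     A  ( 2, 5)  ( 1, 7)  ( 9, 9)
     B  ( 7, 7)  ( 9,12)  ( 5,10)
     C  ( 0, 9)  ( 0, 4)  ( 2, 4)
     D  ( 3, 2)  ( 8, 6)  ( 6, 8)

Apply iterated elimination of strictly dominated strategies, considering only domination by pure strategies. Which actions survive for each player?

P1 drop C (A beats it: P:2>0 Q:1>0 R:9>2)
P2 drop P (Q beats it: A:7>5 B:12>7 D:6>2)
P1→{A,B,D} P2→{Q,R}

Survivors P1:{A,B,D} P2:{Q,R}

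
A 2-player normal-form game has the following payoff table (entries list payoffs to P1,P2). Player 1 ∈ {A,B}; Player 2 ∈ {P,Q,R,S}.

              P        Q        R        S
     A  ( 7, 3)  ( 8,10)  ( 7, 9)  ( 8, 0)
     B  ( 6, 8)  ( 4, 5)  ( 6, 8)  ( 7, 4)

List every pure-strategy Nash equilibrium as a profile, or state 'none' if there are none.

(A,P): not NE [P2→Q gives 10>3]
(A,Q): NE
(A,R): not NE [P2→Q gives 10>9]
(A,S): not NE [P2→Q gives 10>0]
(B,P): not NE [P1→A gives 7>6]
(B,Q): not NE [P1→A gives 8>4; P2→R gives 8>5]
(B,R): not NE [P1→A gives 7>6]
(B,S): not NE [P1→A gives 8>7; P2→R gives 8>4]

PSNE = {(A,Q)}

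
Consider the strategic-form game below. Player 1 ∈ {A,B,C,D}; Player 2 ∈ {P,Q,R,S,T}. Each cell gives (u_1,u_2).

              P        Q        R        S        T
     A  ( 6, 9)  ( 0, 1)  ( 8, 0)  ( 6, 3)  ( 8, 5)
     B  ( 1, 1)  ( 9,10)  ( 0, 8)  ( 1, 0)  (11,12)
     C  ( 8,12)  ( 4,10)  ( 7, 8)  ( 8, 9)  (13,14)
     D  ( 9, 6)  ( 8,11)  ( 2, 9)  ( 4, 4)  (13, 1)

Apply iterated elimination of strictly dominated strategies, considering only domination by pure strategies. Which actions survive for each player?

Remaining: P1:{B,C,D} P2:{P,Q,T}

P2 drop R (Q beats it: A:1>0 B:10>8 C:10>8 D:11>9)
P1 drop A (C beats it: P:8>6 Q:4>0 S:8>6 T:13>8)
P2 drop S (P beats it: B:1>0 C:12>9 D:6>4)
P1→{B,C,D} P2→{P,Q,T}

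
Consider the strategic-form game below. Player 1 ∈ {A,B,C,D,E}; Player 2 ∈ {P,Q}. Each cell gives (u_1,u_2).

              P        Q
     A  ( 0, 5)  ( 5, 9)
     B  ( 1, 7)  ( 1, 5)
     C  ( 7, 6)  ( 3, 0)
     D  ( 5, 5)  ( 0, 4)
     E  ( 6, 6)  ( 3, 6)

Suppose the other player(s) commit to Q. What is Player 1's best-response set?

u_1(A vs Q) = 5
u_1(B vs Q) = 1
u_1(C vs Q) = 3
u_1(D vs Q) = 0
u_1(E vs Q) = 3
max payoff 5 at {A}

BR_1 = {A}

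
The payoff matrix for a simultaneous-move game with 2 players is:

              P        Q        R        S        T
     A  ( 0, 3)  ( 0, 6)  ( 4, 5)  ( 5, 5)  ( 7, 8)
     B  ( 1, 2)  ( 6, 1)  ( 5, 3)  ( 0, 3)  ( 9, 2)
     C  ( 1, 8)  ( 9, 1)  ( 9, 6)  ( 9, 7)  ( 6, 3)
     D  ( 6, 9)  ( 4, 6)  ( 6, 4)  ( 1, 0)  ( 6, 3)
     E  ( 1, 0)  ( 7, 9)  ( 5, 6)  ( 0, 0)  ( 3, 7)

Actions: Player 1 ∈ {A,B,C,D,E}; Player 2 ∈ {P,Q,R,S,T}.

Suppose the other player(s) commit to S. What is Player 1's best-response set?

BR_1 = {C}

u_1(A vs S) = 5
u_1(B vs S) = 0
u_1(C vs S) = 9
u_1(D vs S) = 1
u_1(E vs S) = 0
max payoff 9 at {C}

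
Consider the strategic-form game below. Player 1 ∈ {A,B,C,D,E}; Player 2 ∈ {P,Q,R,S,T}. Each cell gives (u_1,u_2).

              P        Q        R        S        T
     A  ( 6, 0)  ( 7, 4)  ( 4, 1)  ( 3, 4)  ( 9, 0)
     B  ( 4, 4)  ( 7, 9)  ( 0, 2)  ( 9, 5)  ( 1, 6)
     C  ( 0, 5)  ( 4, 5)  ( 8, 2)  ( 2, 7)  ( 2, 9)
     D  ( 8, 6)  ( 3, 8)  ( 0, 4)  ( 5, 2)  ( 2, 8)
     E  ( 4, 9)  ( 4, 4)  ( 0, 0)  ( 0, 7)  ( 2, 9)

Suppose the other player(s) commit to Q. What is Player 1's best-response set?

u_1(A vs Q) = 7
u_1(B vs Q) = 7
u_1(C vs Q) = 4
u_1(D vs Q) = 3
u_1(E vs Q) = 4
max payoff 7 at {A,B}

P1 best: {A,B}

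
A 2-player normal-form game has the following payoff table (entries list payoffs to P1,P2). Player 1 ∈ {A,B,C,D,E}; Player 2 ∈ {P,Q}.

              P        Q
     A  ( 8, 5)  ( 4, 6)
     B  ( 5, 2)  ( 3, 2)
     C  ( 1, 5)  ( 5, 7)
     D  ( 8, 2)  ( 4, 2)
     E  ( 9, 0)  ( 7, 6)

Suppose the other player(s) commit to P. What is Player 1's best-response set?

u_1(A vs P) = 8
u_1(B vs P) = 5
u_1(C vs P) = 1
u_1(D vs P) = 8
u_1(E vs P) = 9
max payoff 9 at {E}

argmax u_1 = {E}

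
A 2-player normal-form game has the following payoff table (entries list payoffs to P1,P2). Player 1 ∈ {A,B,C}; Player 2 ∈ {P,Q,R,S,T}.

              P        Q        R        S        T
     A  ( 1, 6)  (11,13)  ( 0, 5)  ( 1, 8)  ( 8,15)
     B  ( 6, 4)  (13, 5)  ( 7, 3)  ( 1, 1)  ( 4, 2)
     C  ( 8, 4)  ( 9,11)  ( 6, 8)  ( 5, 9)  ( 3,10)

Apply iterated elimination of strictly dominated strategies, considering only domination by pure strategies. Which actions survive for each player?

Survivors P1:{A,B} P2:{Q,T}

P2 drop P (Q beats it: A:13>6 B:5>4 C:11>4)
P2 drop R (Q beats it: A:13>5 B:5>3 C:11>8)
P2 drop S (Q beats it: A:13>8 B:5>1 C:11>9)
P1 drop C (A beats it: Q:11>9 T:8>3)
P1→{A,B} P2→{Q,T}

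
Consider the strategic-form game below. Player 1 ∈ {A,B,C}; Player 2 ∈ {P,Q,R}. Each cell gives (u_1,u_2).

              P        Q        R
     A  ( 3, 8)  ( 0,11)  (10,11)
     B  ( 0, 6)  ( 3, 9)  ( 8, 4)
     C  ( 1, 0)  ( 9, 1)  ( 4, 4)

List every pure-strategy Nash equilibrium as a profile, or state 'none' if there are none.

Nash profiles: (A,R)

(A,P): not NE [P2→R gives 11>8]
(A,Q): not NE [P1→C gives 9>0]
(A,R): NE
(B,P): not NE [P1→A gives 3>0; P2→Q gives 9>6]
(B,Q): not NE [P1→C gives 9>3]
(B,R): not NE [P1→A gives 10>8; P2→Q gives 9>4]
(C,P): not NE [P1→A gives 3>1; P2→R gives 4>0]
(C,Q): not NE [P2→R gives 4>1]
(C,R): not NE [P1→A gives 10>4]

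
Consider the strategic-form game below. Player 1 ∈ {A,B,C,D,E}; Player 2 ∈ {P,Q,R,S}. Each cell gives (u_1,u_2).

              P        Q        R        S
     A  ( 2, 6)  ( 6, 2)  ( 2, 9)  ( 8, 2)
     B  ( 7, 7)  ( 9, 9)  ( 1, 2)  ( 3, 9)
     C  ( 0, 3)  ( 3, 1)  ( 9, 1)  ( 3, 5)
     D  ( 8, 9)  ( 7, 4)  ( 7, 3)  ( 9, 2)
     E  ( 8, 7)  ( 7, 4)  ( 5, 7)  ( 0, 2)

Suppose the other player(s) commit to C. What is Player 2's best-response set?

P2 best: {S}

u_2(P vs C) = 3
u_2(Q vs C) = 1
u_2(R vs C) = 1
u_2(S vs C) = 5
max payoff 5 at {S}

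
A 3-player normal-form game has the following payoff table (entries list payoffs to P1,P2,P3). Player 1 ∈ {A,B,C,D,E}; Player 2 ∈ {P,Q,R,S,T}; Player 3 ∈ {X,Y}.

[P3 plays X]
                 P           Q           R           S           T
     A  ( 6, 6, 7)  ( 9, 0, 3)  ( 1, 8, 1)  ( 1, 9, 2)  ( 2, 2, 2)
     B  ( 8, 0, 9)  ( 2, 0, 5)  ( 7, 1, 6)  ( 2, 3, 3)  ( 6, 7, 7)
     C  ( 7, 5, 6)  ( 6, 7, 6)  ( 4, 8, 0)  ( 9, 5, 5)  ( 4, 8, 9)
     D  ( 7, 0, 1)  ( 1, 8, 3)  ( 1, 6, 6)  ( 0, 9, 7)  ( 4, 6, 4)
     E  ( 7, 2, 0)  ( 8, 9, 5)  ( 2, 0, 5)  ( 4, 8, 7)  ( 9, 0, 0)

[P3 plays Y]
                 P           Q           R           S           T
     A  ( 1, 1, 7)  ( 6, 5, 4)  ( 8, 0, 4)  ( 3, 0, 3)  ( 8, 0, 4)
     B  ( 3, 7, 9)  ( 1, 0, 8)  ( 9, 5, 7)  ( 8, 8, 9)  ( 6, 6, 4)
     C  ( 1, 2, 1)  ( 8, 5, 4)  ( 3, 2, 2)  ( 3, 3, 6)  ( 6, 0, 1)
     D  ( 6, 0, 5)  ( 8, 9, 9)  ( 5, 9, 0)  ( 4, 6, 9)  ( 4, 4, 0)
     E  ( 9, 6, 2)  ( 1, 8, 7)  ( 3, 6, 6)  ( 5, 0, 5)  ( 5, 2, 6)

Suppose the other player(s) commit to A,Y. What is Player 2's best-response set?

u_2(P vs A,Y) = 1
u_2(Q vs A,Y) = 5
u_2(R vs A,Y) = 0
u_2(S vs A,Y) = 0
u_2(T vs A,Y) = 0
max payoff 5 at {Q}

argmax u_2 = {Q}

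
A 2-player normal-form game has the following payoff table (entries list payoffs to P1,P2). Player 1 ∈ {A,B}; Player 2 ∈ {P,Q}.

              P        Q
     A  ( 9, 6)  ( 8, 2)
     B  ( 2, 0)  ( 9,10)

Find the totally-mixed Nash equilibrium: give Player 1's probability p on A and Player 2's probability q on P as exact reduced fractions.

P1 indiff ⇒ q·9+(1-q)·8 = q·2+(1-q)·9 ⇒ q(7) = (1-q)(1) ⇒ q = 1/8
P2 indiff ⇒ p·6+(1-p)·0 = p·2+(1-p)·10 ⇒ p(4) = (1-p)(10) ⇒ p = 5/7

P1 mixes 5/7 on A; P2 mixes 1/8 on P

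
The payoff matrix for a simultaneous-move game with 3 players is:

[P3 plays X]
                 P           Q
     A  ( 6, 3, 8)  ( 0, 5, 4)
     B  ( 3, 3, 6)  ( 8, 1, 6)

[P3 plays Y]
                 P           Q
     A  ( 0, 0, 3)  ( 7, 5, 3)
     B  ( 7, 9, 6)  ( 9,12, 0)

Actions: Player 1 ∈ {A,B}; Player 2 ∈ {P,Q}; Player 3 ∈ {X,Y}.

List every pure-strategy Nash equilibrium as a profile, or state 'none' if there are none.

(A,P,X): not NE [P2→Q gives 5>3]
(A,P,Y): not NE [P1→B gives 7>0; P2→Q gives 5>0; P3→X gives 8>3]
(A,Q,X): not NE [P1→B gives 8>0]
(A,Q,Y): not NE [P1→B gives 9>7; P3→X gives 4>3]
(B,P,X): not NE [P1→A gives 6>3]
(B,P,Y): not NE [P2→Q gives 12>9]
(B,Q,X): not NE [P2→P gives 3>1]
(B,Q,Y): not NE [P3→X gives 6>0]

PSNE: ∅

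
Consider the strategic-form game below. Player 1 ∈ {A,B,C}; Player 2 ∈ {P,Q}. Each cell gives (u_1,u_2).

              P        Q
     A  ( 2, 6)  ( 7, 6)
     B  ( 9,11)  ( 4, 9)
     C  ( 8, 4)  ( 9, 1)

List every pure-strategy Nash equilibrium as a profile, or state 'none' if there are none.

Nash profiles: (B,P)

(A,P): not NE [P1→B gives 9>2]
(A,Q): not NE [P1→C gives 9>7]
(B,P): NE
(B,Q): not NE [P1→C gives 9>4; P2→P gives 11>9]
(C,P): not NE [P1→B gives 9>8]
(C,Q): not NE [P2→P gives 4>1]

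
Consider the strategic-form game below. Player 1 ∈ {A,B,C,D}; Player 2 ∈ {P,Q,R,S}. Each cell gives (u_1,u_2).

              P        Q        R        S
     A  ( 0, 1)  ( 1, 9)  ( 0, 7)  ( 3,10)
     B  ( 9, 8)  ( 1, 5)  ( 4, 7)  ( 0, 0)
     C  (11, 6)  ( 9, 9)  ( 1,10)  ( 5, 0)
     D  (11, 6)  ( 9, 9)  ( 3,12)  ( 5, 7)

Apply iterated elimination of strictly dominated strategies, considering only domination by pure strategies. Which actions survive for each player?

Remaining: P1:{B,C,D} P2:{P,R}

P1 drop A (C beats it: P:11>0 Q:9>1 R:1>0 S:5>3)
P2 drop Q (R beats it: B:7>5 C:10>9 D:12>9)
P2 drop S (R beats it: B:7>0 C:10>0 D:12>7)
P1→{B,C,D} P2→{P,R}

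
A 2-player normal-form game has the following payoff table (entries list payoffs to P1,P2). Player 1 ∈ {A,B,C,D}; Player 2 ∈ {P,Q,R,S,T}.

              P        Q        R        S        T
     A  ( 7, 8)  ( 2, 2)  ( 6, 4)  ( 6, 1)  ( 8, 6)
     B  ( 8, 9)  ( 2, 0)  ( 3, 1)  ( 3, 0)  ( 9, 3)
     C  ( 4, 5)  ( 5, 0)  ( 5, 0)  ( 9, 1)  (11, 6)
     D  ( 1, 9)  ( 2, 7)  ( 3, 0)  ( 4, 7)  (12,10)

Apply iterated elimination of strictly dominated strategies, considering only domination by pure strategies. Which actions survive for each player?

P2 drop Q (P beats it: A:8>2 B:9>0 C:5>0 D:9>7)
P2 drop R (P beats it: A:8>4 B:9>1 C:5>0 D:9>0)
P2 drop S (P beats it: A:8>1 B:9>0 C:5>1 D:9>7)
P1 drop A (B beats it: P:8>7 T:9>8)
P1→{B,C,D} P2→{P,T}

IESDS → P1:{B,C,D} P2:{P,T}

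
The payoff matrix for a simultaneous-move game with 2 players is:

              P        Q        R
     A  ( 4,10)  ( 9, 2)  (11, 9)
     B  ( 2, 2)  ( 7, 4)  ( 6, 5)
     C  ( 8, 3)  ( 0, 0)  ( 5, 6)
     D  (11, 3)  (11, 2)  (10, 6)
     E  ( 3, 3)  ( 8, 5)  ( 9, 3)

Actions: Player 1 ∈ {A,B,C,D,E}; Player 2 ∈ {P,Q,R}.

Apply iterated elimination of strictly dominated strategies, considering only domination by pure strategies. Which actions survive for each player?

P1 drop B (A beats it: P:4>2 Q:9>7 R:11>6)
P1 drop C (D beats it: P:11>8 Q:11>0 R:10>5)
P1 drop E (A beats it: P:4>3 Q:9>8 R:11>9)
P2 drop Q (P beats it: A:10>2 D:3>2)
P1→{A,D} P2→{P,R}

Remaining: P1:{A,D} P2:{P,R}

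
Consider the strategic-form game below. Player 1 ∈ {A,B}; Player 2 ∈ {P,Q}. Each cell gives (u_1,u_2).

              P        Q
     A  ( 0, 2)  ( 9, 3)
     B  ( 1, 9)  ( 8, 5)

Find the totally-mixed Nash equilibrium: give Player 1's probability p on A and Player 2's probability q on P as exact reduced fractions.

P1 indiff ⇒ q·0+(1-q)·9 = q·1+(1-q)·8 ⇒ q(-1) = (1-q)(-1) ⇒ q = 1/2
P2 indiff ⇒ p·2+(1-p)·9 = p·3+(1-p)·5 ⇒ p(-1) = (1-p)(-4) ⇒ p = 4/5

(p,q) = (4/5, 1/2)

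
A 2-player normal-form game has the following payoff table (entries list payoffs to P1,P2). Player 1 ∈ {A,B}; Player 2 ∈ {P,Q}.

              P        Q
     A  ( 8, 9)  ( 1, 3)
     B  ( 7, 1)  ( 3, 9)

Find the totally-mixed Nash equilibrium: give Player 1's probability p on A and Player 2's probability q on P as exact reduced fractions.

(p,q) = (4/7, 2/3)

P1 indiff ⇒ q·8+(1-q)·1 = q·7+(1-q)·3 ⇒ q(1) = (1-q)(2) ⇒ q = 2/3
P2 indiff ⇒ p·9+(1-p)·1 = p·3+(1-p)·9 ⇒ p(6) = (1-p)(8) ⇒ p = 4/7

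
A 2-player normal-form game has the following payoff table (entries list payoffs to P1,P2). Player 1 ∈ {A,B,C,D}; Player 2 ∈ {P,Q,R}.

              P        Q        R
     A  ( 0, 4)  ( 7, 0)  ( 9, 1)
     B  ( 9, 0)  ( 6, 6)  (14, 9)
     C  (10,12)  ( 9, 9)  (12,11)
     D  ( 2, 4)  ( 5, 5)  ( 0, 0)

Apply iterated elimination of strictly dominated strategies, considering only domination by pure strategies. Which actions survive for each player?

IESDS → P1:{B,C} P2:{P,R}

P1 drop A (C beats it: P:10>0 Q:9>7 R:12>9)
P1 drop D (B beats it: P:9>2 Q:6>5 R:14>0)
P2 drop Q (R beats it: B:9>6 C:11>9)
P1→{B,C} P2→{P,R}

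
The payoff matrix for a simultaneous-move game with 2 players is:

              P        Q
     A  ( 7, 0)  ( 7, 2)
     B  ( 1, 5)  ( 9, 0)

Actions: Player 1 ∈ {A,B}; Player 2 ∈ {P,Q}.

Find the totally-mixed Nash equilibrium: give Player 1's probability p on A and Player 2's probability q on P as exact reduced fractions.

P1 mixes 5/7 on A; P2 mixes 1/4 on P

P1 indiff ⇒ q·7+(1-q)·7 = q·1+(1-q)·9 ⇒ q(6) = (1-q)(2) ⇒ q = 1/4
P2 indiff ⇒ p·0+(1-p)·5 = p·2+(1-p)·0 ⇒ p(-2) = (1-p)(-5) ⇒ p = 5/7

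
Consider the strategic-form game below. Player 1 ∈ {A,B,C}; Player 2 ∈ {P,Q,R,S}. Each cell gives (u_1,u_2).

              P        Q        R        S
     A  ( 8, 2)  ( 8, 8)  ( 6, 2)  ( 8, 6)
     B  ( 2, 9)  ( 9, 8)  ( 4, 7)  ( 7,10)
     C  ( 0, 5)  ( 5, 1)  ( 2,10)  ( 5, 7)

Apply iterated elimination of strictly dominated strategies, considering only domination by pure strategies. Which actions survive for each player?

P1 drop C (A beats it: P:8>0 Q:8>5 R:6>2 S:8>5)
P2 drop P (S beats it: A:6>2 B:10>9)
P2 drop R (Q beats it: A:8>2 B:8>7)
P1→{A,B} P2→{Q,S}

IESDS → P1:{A,B} P2:{Q,S}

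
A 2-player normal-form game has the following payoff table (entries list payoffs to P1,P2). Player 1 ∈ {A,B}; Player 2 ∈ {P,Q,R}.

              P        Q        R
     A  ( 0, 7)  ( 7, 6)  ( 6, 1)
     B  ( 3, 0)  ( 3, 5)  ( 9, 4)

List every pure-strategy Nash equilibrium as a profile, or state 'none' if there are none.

(A,P): not NE [P1→B gives 3>0]
(A,Q): not NE [P2→P gives 7>6]
(A,R): not NE [P1→B gives 9>6; P2→P gives 7>1]
(B,P): not NE [P2→Q gives 5>0]
(B,Q): not NE [P1→A gives 7>3]
(B,R): not NE [P2→Q gives 5>4]

Equilibria: none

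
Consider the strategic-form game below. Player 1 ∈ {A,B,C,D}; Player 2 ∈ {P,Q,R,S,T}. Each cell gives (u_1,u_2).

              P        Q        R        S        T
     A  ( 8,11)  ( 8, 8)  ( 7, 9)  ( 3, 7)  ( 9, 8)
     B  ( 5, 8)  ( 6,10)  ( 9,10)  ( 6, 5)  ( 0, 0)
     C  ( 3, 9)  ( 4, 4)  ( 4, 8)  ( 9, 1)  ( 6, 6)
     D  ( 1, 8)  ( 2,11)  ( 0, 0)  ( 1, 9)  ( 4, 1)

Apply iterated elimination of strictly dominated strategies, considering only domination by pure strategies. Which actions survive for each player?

P1 drop D (A beats it: P:8>1 Q:8>2 R:7>0 S:3>1 T:9>4)
P2 drop S (P beats it: A:11>7 B:8>5 C:9>1)
P1 drop C (A beats it: P:8>3 Q:8>4 R:7>4 T:9>6)
P2 drop T (P beats it: A:11>8 B:8>0)
P1→{A,B} P2→{P,Q,R}

Remaining: P1:{A,B} P2:{P,Q,R}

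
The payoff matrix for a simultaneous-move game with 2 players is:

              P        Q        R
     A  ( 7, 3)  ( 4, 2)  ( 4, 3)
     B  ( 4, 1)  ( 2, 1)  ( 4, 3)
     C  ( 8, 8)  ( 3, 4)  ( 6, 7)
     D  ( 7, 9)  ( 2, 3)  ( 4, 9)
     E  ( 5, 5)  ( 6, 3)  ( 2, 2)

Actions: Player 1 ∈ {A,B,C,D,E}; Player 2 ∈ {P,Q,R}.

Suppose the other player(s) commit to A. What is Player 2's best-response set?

u_2(P vs A) = 3
u_2(Q vs A) = 2
u_2(R vs A) = 3
max payoff 3 at {P,R}

P2 best: {P,R}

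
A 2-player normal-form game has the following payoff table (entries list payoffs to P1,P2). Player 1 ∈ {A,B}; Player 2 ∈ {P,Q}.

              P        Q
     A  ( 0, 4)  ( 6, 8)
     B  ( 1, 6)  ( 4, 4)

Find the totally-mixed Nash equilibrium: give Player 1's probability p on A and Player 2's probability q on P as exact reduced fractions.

(p,q) = (1/3, 2/3)

P1 indiff ⇒ q·0+(1-q)·6 = q·1+(1-q)·4 ⇒ q(-1) = (1-q)(-2) ⇒ q = 2/3
P2 indiff ⇒ p·4+(1-p)·6 = p·8+(1-p)·4 ⇒ p(-4) = (1-p)(-2) ⇒ p = 1/3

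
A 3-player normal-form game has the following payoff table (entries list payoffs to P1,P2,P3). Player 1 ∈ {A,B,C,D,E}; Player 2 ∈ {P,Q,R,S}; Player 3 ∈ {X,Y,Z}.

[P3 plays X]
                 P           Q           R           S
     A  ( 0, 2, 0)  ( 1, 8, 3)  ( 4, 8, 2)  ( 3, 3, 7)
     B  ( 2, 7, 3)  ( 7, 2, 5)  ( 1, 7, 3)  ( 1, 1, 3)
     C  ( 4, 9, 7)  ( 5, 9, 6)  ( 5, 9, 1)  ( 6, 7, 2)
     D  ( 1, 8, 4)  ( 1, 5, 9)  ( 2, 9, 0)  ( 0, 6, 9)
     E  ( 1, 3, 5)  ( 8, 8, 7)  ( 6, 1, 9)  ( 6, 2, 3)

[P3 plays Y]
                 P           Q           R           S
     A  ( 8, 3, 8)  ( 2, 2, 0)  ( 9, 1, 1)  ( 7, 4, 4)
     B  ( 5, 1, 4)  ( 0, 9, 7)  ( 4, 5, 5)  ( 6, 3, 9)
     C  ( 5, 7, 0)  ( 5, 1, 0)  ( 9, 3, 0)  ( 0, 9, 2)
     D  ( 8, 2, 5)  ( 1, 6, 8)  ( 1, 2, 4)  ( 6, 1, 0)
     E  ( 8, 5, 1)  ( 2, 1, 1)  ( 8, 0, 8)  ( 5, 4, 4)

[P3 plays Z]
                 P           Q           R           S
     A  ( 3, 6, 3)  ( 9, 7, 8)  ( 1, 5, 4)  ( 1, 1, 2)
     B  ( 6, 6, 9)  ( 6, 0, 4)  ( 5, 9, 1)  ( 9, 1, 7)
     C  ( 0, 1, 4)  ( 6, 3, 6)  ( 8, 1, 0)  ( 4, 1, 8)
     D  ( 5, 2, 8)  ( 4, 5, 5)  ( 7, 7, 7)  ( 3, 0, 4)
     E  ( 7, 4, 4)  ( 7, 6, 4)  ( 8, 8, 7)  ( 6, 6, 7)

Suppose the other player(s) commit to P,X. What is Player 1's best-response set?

argmax u_1 = {C}

u_1(A vs P,X) = 0
u_1(B vs P,X) = 2
u_1(C vs P,X) = 4
u_1(D vs P,X) = 1
u_1(E vs P,X) = 1
max payoff 4 at {C}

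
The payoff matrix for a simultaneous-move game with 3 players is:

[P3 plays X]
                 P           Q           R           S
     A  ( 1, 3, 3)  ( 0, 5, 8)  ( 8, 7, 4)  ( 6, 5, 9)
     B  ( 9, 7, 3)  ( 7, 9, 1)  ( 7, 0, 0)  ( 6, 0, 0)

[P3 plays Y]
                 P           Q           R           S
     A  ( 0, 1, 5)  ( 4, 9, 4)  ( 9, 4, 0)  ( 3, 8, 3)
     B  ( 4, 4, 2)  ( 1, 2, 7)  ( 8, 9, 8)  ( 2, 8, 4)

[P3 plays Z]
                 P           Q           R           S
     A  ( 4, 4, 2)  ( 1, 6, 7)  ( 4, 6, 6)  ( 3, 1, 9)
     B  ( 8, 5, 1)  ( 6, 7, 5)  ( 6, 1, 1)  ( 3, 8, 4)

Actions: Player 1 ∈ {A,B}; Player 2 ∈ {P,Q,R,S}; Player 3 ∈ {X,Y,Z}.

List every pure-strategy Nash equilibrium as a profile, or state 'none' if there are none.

(A,P,X): not NE [P1→B gives 9>1; P2→R gives 7>3; P3→Y gives 5>3]
(A,P,Y): not NE [P1→B gives 4>0; P2→Q gives 9>1]
(A,P,Z): not NE [P1→B gives 8>4; P2→R gives 6>4; P3→Y gives 5>2]
(A,Q,X): not NE [P1→B gives 7>0; P2→R gives 7>5]
(A,Q,Y): not NE [P3→X gives 8>4]
(A,Q,Z): not NE [P1→B gives 6>1; P3→X gives 8>7]
(A,R,X): not NE [P3→Z gives 6>4]
(A,R,Y): not NE [P2→Q gives 9>4; P3→Z gives 6>0]
(A,R,Z): not NE [P1→B gives 6>4]
(A,S,X): not NE [P2→R gives 7>5]
(A,S,Y): not NE [P2→Q gives 9>8; P3→Z gives 9>3]
(A,S,Z): not NE [P2→R gives 6>1]
(B,P,X): not NE [P2→Q gives 9>7]
(B,P,Y): not NE [P2→R gives 9>4; P3→X gives 3>2]
(B,P,Z): not NE [P2→S gives 8>5; P3→X gives 3>1]
(B,Q,X): not NE [P3→Y gives 7>1]
(B,Q,Y): not NE [P1→A gives 4>1; P2→R gives 9>2]
(B,Q,Z): not NE [P2→S gives 8>7; P3→Y gives 7>5]
(B,R,X): not NE [P1→A gives 8>7; P2→Q gives 9>0; P3→Y gives 8>0]
(B,R,Y): not NE [P1→A gives 9>8]
(B,R,Z): not NE [P2→S gives 8>1; P3→Y gives 8>1]
(B,S,X): not NE [P2→Q gives 9>0; P3→Z gives 4>0]
(B,S,Y): not NE [P1→A gives 3>2; P2→R gives 9>8]
(B,S,Z): NE

PSNE = {(B,S,Z)}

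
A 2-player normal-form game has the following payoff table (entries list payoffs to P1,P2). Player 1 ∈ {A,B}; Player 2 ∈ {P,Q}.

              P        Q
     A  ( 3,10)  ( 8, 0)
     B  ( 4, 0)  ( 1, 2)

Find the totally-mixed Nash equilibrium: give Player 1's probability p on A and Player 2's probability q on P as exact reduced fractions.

P1 indiff ⇒ q·3+(1-q)·8 = q·4+(1-q)·1 ⇒ q(-1) = (1-q)(-7) ⇒ q = 7/8
P2 indiff ⇒ p·10+(1-p)·0 = p·0+(1-p)·2 ⇒ p(10) = (1-p)(2) ⇒ p = 1/6

p=1/6, q=7/8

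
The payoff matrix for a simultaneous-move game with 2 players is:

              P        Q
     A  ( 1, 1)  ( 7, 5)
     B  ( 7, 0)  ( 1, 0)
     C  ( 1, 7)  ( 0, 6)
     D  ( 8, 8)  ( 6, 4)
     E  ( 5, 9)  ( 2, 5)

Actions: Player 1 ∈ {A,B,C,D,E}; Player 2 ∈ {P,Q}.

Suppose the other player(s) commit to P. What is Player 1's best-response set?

P1 best: {D}

u_1(A vs P) = 1
u_1(B vs P) = 7
u_1(C vs P) = 1
u_1(D vs P) = 8
u_1(E vs P) = 5
max payoff 8 at {D}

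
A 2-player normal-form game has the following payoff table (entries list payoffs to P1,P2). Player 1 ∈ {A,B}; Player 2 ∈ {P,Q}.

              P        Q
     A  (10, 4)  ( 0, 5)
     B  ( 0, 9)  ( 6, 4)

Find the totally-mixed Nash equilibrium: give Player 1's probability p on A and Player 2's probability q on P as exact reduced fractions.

p=5/6, q=3/8

P1 indiff ⇒ q·10+(1-q)·0 = q·0+(1-q)·6 ⇒ q(10) = (1-q)(6) ⇒ q = 3/8
P2 indiff ⇒ p·4+(1-p)·9 = p·5+(1-p)·4 ⇒ p(-1) = (1-p)(-5) ⇒ p = 5/6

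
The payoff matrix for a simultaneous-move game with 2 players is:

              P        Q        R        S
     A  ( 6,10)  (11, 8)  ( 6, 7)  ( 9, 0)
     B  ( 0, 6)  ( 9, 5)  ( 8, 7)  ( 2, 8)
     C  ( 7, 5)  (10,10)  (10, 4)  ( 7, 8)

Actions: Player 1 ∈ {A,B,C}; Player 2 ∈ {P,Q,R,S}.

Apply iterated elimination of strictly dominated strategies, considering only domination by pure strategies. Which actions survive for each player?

P1 drop B (C beats it: P:7>0 Q:10>9 R:10>8 S:7>2)
P2 drop R (P beats it: A:10>7 C:5>4)
P2 drop S (Q beats it: A:8>0 C:10>8)
P1→{A,C} P2→{P,Q}

Survivors P1:{A,C} P2:{P,Q}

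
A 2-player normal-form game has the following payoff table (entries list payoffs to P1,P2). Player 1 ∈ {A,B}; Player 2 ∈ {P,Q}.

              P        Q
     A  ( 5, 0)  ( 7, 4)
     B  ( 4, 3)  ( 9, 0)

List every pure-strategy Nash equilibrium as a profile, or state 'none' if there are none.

No pure NE.

(A,P): not NE [P2→Q gives 4>0]
(A,Q): not NE [P1→B gives 9>7]
(B,P): not NE [P1→A gives 5>4]
(B,Q): not NE [P2→P gives 3>0]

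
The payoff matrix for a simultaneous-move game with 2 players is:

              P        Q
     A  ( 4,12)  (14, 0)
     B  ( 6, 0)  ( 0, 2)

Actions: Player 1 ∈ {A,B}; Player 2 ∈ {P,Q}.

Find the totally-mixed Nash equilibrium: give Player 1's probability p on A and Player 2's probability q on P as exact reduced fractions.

(p,q) = (1/7, 7/8)

P1 indiff ⇒ q·4+(1-q)·14 = q·6+(1-q)·0 ⇒ q(-2) = (1-q)(-14) ⇒ q = 7/8
P2 indiff ⇒ p·12+(1-p)·0 = p·0+(1-p)·2 ⇒ p(12) = (1-p)(2) ⇒ p = 1/7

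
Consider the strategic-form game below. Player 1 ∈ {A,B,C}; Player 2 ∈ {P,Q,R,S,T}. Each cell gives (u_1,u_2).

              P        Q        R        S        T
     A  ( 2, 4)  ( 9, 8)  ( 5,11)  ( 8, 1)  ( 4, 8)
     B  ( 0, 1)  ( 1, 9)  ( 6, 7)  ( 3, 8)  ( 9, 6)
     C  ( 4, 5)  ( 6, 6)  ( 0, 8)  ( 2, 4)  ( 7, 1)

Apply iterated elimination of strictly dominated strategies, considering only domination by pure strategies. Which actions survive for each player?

P2 drop P (Q beats it: A:8>4 B:9>1 C:6>5)
P2 drop S (Q beats it: A:8>1 B:9>8 C:6>4)
P2 drop T (R beats it: A:11>8 B:7>6 C:8>1)
P1 drop C (A beats it: Q:9>6 R:5>0)
P1→{A,B} P2→{Q,R}

Survivors P1:{A,B} P2:{Q,R}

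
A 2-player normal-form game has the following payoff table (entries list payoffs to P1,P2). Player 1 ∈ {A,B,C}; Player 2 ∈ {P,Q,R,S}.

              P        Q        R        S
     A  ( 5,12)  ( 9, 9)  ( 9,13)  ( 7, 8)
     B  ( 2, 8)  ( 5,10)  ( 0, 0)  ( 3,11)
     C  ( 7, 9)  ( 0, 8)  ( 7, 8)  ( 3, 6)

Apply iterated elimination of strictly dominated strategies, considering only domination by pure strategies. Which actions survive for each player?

Remaining: P1:{A,C} P2:{P,R}

P1 drop B (A beats it: P:5>2 Q:9>5 R:9>0 S:7>3)
P2 drop Q (P beats it: A:12>9 C:9>8)
P2 drop S (P beats it: A:12>8 C:9>6)
P1→{A,C} P2→{P,R}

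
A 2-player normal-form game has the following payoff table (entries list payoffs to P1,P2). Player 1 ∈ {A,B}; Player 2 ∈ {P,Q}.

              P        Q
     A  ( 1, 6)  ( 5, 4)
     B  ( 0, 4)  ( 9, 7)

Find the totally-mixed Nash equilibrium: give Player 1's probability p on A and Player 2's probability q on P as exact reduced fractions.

P1 indiff ⇒ q·1+(1-q)·5 = q·0+(1-q)·9 ⇒ q(1) = (1-q)(4) ⇒ q = 4/5
P2 indiff ⇒ p·6+(1-p)·4 = p·4+(1-p)·7 ⇒ p(2) = (1-p)(3) ⇒ p = 3/5

p=3/5, q=4/5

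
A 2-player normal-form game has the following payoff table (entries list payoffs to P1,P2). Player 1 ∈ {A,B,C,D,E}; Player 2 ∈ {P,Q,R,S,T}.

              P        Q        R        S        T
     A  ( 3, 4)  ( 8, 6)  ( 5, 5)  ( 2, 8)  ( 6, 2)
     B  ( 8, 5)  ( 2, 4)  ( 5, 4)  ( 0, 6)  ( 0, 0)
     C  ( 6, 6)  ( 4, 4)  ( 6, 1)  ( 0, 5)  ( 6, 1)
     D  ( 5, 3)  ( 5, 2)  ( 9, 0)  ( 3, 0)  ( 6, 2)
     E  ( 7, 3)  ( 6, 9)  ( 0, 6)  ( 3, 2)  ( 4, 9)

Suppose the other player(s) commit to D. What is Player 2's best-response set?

u_2(P vs D) = 3
u_2(Q vs D) = 2
u_2(R vs D) = 0
u_2(S vs D) = 0
u_2(T vs D) = 2
max payoff 3 at {P}

P2 best: {P}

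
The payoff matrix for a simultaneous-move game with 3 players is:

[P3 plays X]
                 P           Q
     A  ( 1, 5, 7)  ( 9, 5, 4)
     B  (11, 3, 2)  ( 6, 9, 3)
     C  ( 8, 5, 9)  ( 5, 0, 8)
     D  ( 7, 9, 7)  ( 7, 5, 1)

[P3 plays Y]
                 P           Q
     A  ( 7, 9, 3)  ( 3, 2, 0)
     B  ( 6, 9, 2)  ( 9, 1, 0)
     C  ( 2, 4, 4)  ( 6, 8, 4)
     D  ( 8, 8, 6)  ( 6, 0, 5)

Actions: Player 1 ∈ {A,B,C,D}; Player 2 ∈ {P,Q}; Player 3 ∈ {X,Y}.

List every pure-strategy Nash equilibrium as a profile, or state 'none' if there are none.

Nash profiles: (A,Q,X)

(A,P,X): not NE [P1→B gives 11>1]
(A,P,Y): not NE [P1→D gives 8>7; P3→X gives 7>3]
(A,Q,X): NE
(A,Q,Y): not NE [P1→B gives 9>3; P2→P gives 9>2; P3→X gives 4>0]
(B,P,X): not NE [P2→Q gives 9>3]
(B,P,Y): not NE [P1→D gives 8>6]
(B,Q,X): not NE [P1→A gives 9>6]
(B,Q,Y): not NE [P2→P gives 9>1; P3→X gives 3>0]
(C,P,X): not NE [P1→B gives 11>8]
(C,P,Y): not NE [P1→D gives 8>2; P2→Q gives 8>4; P3→X gives 9>4]
(C,Q,X): not NE [P1→A gives 9>5; P2→P gives 5>0]
(C,Q,Y): not NE [P1→B gives 9>6; P3→X gives 8>4]
(D,P,X): not NE [P1→B gives 11>7]
(D,P,Y): not NE [P3→X gives 7>6]
(D,Q,X): not NE [P1→A gives 9>7; P2→P gives 9>5; P3→Y gives 5>1]
(D,Q,Y): not NE [P1→B gives 9>6; P2→P gives 8>0]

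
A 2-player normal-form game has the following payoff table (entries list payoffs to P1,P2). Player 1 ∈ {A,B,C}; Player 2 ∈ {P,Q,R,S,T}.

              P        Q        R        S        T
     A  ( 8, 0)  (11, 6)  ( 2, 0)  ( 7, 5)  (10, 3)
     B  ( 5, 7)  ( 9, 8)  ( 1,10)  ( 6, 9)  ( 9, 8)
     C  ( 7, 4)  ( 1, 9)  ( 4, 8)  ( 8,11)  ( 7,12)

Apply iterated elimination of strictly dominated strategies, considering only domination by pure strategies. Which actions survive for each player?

Remaining: P1:{A,C} P2:{Q,S,T}

P1 drop B (A beats it: P:8>5 Q:11>9 R:2>1 S:7>6 T:10>9)
P2 drop P (Q beats it: A:6>0 C:9>4)
P2 drop R (Q beats it: A:6>0 C:9>8)
P1→{A,C} P2→{Q,S,T}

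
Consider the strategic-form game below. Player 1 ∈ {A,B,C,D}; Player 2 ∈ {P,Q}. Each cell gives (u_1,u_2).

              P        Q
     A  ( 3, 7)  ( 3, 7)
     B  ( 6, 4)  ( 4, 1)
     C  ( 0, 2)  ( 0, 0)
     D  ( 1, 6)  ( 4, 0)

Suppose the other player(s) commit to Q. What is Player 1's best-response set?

argmax u_1 = {B,D}

u_1(A vs Q) = 3
u_1(B vs Q) = 4
u_1(C vs Q) = 0
u_1(D vs Q) = 4
max payoff 4 at {B,D}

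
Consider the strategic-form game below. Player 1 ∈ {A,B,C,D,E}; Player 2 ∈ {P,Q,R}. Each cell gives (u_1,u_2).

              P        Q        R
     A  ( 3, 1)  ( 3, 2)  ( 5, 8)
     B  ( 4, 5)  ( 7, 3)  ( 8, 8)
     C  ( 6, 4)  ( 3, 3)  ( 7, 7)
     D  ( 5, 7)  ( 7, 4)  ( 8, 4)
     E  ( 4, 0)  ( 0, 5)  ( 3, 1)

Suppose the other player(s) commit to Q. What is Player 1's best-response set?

u_1(A vs Q) = 3
u_1(B vs Q) = 7
u_1(C vs Q) = 3
u_1(D vs Q) = 7
u_1(E vs Q) = 0
max payoff 7 at {B,D}

BR_1 = {B,D}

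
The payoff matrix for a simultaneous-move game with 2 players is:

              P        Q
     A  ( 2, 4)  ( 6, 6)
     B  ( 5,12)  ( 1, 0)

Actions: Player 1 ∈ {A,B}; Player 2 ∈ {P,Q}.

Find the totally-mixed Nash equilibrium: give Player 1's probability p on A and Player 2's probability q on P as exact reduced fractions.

P1 mixes 6/7 on A; P2 mixes 5/8 on P

P1 indiff ⇒ q·2+(1-q)·6 = q·5+(1-q)·1 ⇒ q(-3) = (1-q)(-5) ⇒ q = 5/8
P2 indiff ⇒ p·4+(1-p)·12 = p·6+(1-p)·0 ⇒ p(-2) = (1-p)(-12) ⇒ p = 6/7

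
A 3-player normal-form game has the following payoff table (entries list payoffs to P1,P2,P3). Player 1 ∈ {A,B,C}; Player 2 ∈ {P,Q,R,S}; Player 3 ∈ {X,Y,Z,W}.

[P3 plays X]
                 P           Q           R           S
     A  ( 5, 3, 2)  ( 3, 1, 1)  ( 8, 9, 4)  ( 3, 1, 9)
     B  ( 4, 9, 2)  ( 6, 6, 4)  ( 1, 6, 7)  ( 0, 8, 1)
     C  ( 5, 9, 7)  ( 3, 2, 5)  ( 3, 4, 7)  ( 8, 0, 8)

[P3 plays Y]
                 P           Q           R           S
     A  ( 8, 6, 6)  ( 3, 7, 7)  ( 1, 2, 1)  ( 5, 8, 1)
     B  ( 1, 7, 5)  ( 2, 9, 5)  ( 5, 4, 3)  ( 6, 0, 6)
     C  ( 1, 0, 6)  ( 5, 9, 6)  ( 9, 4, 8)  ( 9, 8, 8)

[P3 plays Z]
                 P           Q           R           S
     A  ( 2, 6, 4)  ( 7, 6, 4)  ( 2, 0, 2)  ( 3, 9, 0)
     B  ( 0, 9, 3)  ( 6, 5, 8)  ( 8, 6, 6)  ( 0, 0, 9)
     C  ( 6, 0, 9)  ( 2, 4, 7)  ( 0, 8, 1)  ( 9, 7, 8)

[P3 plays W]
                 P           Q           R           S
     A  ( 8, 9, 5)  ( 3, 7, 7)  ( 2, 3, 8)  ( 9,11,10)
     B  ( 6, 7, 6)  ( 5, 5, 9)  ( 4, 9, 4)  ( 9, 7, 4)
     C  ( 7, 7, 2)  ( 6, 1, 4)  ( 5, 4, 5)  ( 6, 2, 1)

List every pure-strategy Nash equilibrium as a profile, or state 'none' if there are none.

(A,P,X): not NE [P2→R gives 9>3; P3→Y gives 6>2]
(A,P,Y): not NE [P2→S gives 8>6]
(A,P,Z): not NE [P1→C gives 6>2; P2→S gives 9>6; P3→Y gives 6>4]
(A,P,W): not NE [P2→S gives 11>9; P3→Y gives 6>5]
(A,Q,X): not NE [P1→B gives 6>3; P2→R gives 9>1; P3→W gives 7>1]
(A,Q,Y): not NE [P1→C gives 5>3; P2→S gives 8>7]
(A,Q,Z): not NE [P2→S gives 9>6; P3→W gives 7>4]
(A,Q,W): not NE [P1→C gives 6>3; P2→S gives 11>7]
(A,R,X): not NE [P3→W gives 8>4]
(A,R,Y): not NE [P1→C gives 9>1; P2→S gives 8>2; P3→W gives 8>1]
(A,R,Z): not NE [P1→B gives 8>2; P2→S gives 9>0; P3→W gives 8>2]
(A,R,W): not NE [P1→C gives 5>2; P2→S gives 11>3]
(A,S,X): not NE [P1→C gives 8>3; P2→R gives 9>1; P3→W gives 10>9]
(A,S,Y): not NE [P1→C gives 9>5; P3→W gives 10>1]
(A,S,Z): not NE [P1→C gives 9>3; P3→W gives 10>0]
(A,S,W): NE
(B,P,X): not NE [P1→C gives 5>4; P3→W gives 6>2]
(B,P,Y): not NE [P1→A gives 8>1; P2→Q gives 9>7; P3→W gives 6>5]
(B,P,Z): not NE [P1→C gives 6>0; P3→W gives 6>3]
(B,P,W): not NE [P1→A gives 8>6; P2→R gives 9>7]
(B,Q,X): not NE [P2→P gives 9>6; P3→W gives 9>4]
(B,Q,Y): not NE [P1→C gives 5>2; P3→W gives 9>5]
(B,Q,Z): not NE [P1→A gives 7>6; P2→P gives 9>5; P3→W gives 9>8]
(B,Q,W): not NE [P1→C gives 6>5; P2→R gives 9>5]
(B,R,X): not NE [P1→A gives 8>1; P2→P gives 9>6]
(B,R,Y): not NE [P1→C gives 9>5; P2→Q gives 9>4; P3→X gives 7>3]
(B,R,Z): not NE [P2→P gives 9>6; P3→X gives 7>6]
(B,R,W): not NE [P1→C gives 5>4; P3→X gives 7>4]
(B,S,X): not NE [P1→C gives 8>0; P2→P gives 9>8; P3→Z gives 9>1]
(B,S,Y): not NE [P1→C gives 9>6; P2→Q gives 9>0; P3→Z gives 9>6]
(B,S,Z): not NE [P1→C gives 9>0; P2→P gives 9>0]
(B,S,W): not NE [P2→R gives 9>7; P3→Z gives 9>4]
(C,P,X): not NE [P3→Z gives 9>7]
(C,P,Y): not NE [P1→A gives 8>1; P2→Q gives 9>0; P3→Z gives 9>6]
(C,P,Z): not NE [P2→R gives 8>0]
(C,P,W): not NE [P1→A gives 8>7; P3→Z gives 9>2]
(C,Q,X): not NE [P1→B gives 6>3; P2→P gives 9>2; P3→Z gives 7>5]
(C,Q,Y): not NE [P3→Z gives 7>6]
(C,Q,Z): not NE [P1→A gives 7>2; P2→R gives 8>4]
(C,Q,W): not NE [P2→P gives 7>1; P3→Z gives 7>4]
(C,R,X): not NE [P1→A gives 8>3; P2→P gives 9>4; P3→Y gives 8>7]
(C,R,Y): not NE [P2→Q gives 9>4]
(C,R,Z): not NE [P1→B gives 8>0; P3→Y gives 8>1]
(C,R,W): not NE [P2→P gives 7>4; P3→Y gives 8>5]
(C,S,X): not NE [P2→P gives 9>0]
(C,S,Y): not NE [P2→Q gives 9>8]
(C,S,Z): not NE [P2→R gives 8>7]
(C,S,W): not NE [P1→B gives 9>6; P2→P gives 7>2; P3→Z gives 8>1]

NE set: (A,S,W)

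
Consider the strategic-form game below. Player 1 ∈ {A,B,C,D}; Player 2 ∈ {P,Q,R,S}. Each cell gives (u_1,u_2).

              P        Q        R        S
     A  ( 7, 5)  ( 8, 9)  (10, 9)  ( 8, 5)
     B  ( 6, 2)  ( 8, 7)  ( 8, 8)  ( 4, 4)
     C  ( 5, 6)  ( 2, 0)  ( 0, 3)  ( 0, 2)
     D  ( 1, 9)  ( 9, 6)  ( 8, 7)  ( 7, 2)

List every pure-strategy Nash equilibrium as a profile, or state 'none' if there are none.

(A,P): not NE [P2→R gives 9>5]
(A,Q): not NE [P1→D gives 9>8]
(A,R): NE
(A,S): not NE [P2→R gives 9>5]
(B,P): not NE [P1→A gives 7>6; P2→R gives 8>2]
(B,Q): not NE [P1→D gives 9>8; P2→R gives 8>7]
(B,R): not NE [P1→A gives 10>8]
(B,S): not NE [P1→A gives 8>4; P2→R gives 8>4]
(C,P): not NE [P1→A gives 7>5]
(C,Q): not NE [P1→D gives 9>2; P2→P gives 6>0]
(C,R): not NE [P1→A gives 10>0; P2→P gives 6>3]
(C,S): not NE [P1→A gives 8>0; P2→P gives 6>2]
(D,P): not NE [P1→A gives 7>1]
(D,Q): not NE [P2→P gives 9>6]
(D,R): not NE [P1→A gives 10>8; P2→P gives 9>7]
(D,S): not NE [P1→A gives 8>7; P2→P gives 9>2]

PSNE = {(A,R)}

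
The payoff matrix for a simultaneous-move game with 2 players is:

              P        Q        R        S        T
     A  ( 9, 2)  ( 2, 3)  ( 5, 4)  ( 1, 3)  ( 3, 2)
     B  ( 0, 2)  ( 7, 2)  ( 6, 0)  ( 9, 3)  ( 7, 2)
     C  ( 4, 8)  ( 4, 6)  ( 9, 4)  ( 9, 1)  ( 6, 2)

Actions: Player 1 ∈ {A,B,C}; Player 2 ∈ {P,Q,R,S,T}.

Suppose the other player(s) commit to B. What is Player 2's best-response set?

u_2(P vs B) = 2
u_2(Q vs B) = 2
u_2(R vs B) = 0
u_2(S vs B) = 3
u_2(T vs B) = 2
max payoff 3 at {S}

P2 best: {S}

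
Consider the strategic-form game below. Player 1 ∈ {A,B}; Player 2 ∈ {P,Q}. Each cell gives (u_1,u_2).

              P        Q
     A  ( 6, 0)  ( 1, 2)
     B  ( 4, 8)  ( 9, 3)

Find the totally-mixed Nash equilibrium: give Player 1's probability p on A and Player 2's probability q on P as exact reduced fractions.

p=5/7, q=4/5

P1 indiff ⇒ q·6+(1-q)·1 = q·4+(1-q)·9 ⇒ q(2) = (1-q)(8) ⇒ q = 4/5
P2 indiff ⇒ p·0+(1-p)·8 = p·2+(1-p)·3 ⇒ p(-2) = (1-p)(-5) ⇒ p = 5/7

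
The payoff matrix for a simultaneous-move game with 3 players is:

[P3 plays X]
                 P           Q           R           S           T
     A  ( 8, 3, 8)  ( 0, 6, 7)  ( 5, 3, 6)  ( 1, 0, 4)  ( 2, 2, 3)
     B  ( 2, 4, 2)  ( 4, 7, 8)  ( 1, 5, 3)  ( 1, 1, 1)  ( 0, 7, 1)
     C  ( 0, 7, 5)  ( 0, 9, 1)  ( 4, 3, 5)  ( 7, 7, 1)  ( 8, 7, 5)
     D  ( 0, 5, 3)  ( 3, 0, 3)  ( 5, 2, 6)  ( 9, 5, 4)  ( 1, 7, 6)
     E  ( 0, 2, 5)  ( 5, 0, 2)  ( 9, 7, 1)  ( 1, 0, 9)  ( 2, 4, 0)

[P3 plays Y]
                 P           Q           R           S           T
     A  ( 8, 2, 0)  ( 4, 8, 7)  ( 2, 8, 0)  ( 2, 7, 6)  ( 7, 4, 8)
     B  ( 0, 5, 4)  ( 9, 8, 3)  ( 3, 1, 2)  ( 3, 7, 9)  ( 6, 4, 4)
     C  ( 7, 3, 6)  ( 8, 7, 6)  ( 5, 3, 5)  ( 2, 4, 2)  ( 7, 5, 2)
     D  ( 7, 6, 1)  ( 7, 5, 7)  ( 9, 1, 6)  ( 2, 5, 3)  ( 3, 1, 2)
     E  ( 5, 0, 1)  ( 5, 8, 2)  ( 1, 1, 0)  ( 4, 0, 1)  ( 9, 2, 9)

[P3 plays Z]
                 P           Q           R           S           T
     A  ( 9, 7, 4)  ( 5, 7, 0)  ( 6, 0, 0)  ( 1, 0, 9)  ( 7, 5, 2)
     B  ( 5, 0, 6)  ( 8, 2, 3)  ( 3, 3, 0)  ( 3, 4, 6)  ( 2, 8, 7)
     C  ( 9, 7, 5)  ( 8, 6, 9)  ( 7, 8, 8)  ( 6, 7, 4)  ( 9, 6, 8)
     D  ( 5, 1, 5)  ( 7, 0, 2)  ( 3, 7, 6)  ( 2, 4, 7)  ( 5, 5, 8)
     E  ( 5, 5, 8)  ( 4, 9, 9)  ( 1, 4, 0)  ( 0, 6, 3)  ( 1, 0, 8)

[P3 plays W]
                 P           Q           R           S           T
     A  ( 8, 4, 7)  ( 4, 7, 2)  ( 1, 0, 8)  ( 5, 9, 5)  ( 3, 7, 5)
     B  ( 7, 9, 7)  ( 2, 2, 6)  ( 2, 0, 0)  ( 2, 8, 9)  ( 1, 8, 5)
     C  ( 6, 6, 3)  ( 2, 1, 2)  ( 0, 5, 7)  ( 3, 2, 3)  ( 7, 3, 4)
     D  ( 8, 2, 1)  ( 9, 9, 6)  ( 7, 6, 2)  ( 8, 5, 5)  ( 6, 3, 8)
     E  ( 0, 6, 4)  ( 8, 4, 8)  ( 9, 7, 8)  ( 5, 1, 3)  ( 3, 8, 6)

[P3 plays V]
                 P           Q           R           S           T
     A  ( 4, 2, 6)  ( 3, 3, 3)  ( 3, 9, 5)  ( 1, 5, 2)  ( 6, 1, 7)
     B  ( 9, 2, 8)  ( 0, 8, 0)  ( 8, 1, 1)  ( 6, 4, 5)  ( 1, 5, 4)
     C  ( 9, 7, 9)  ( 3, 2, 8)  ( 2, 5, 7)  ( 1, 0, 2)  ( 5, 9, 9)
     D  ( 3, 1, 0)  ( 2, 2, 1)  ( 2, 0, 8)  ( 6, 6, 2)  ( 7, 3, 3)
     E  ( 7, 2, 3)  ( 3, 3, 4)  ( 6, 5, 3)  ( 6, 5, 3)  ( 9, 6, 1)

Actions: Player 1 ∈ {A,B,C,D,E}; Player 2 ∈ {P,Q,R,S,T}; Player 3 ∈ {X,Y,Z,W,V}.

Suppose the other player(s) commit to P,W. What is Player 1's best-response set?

u_1(A vs P,W) = 8
u_1(B vs P,W) = 7
u_1(C vs P,W) = 6
u_1(D vs P,W) = 8
u_1(E vs P,W) = 0
max payoff 8 at {A,D}

argmax u_1 = {A,D}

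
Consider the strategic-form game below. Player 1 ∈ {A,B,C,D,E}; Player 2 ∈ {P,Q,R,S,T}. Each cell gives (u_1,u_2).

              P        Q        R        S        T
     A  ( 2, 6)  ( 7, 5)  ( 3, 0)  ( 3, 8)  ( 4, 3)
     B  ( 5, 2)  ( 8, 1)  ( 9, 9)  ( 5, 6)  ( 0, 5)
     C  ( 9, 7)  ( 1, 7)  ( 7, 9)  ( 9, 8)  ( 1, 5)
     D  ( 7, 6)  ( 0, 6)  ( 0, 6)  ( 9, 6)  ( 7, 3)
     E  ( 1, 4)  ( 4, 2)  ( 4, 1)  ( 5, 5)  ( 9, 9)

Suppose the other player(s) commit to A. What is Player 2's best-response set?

u_2(P vs A) = 6
u_2(Q vs A) = 5
u_2(R vs A) = 0
u_2(S vs A) = 8
u_2(T vs A) = 3
max payoff 8 at {S}

BR_2 = {S}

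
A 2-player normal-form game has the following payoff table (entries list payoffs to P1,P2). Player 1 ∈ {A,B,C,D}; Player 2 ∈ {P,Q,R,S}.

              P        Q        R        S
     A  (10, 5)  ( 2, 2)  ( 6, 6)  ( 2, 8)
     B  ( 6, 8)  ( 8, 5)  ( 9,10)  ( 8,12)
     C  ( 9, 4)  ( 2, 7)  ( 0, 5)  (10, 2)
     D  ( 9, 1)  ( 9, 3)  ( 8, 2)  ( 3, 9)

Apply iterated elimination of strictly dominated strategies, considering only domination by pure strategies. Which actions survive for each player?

P2 drop P (R beats it: A:6>5 B:10>8 C:5>4 D:2>1)
P1 drop A (B beats it: Q:8>2 R:9>6 S:8>2)
P1→{B,C,D} P2→{Q,R,S}

IESDS → P1:{B,C,D} P2:{Q,R,S}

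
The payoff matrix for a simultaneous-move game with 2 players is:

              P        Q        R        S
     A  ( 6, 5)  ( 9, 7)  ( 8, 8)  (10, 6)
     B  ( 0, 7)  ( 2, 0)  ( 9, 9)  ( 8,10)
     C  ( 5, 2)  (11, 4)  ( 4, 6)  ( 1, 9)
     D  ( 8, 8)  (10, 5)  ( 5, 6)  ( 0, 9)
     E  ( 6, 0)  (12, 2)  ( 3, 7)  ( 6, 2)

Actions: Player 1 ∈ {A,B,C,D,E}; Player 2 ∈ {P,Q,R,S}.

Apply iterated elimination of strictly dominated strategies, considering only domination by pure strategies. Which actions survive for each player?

P2 drop P (S beats it: A:6>5 B:10>7 C:9>2 D:9>8 E:2>0)
P2 drop Q (R beats it: A:8>7 B:9>0 C:6>4 D:6>5 E:7>2)
P1 drop C (A beats it: R:8>4 S:10>1)
P1 drop D (A beats it: R:8>5 S:10>0)
P1 drop E (A beats it: R:8>3 S:10>6)
P1→{A,B} P2→{R,S}

IESDS → P1:{A,B} P2:{R,S}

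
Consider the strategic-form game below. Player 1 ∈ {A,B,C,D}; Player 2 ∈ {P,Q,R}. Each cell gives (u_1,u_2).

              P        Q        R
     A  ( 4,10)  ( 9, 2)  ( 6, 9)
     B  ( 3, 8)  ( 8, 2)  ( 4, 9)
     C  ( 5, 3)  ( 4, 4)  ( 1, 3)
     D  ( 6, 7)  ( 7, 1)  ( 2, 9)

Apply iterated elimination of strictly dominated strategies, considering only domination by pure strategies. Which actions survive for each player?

P1 drop B (A beats it: P:4>3 Q:9>8 R:6>4)
P1 drop C (D beats it: P:6>5 Q:7>4 R:2>1)
P2 drop Q (P beats it: A:10>2 D:7>1)
P1→{A,D} P2→{P,R}

Remaining: P1:{A,D} P2:{P,R}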